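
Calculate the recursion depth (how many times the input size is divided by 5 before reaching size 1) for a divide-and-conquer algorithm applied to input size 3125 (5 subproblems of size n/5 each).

For divide and conquer with division factor 5:

Problem sizes at each level:
Level 0: 3125
Level 1: 625
Level 2: 125
Level 3: 25
Level 4: 5
Level 5: 1

The root is level 0 and the size-1 base case is level 5 (the tree spans levels 0 through 5, i.e. 6 levels counting the root), so the depth is the number of divisions: log_5(3125) = 5

The recursion tree depth is log_5(3125) = 5. At each level, the problem size is divided by 5, so it takes 5 divisions to reduce to a base case of size 1. The algorithm makes 5 recursive calls at each level.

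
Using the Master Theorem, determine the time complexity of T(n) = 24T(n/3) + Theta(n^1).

Master Theorem for T(n) = 24T(n/3) + O(n^1):

a = 24, b = 3, c = 1
log_b(a) = log_3(24) = 2.8928

Case 1: c = 1 < log_3(24) = 2.8928
T(n) = O(n^(log_3 24))

For T(n) = 24T(n/3) + O(n^1): log_3(24) = 2.8928. This is Case 1 of the Master Theorem (c < log_b(a), work dominated by leaves), giving O(n^(log_3 24)).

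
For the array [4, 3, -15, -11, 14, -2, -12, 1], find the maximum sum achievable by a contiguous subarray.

Using Kadane's algorithm on [4, 3, -15, -11, 14, -2, -12, 1]:

Scanning through the array:
Position 1 (value 3): max_ending_here = 7, max_so_far = 7
Position 2 (value -15): max_ending_here = -8, max_so_far = 7
Position 3 (value -11): max_ending_here = -11, max_so_far = 7
Position 4 (value 14): max_ending_here = 14, max_so_far = 14
Position 5 (value -2): max_ending_here = 12, max_so_far = 14
Position 6 (value -12): max_ending_here = 0, max_so_far = 14
Position 7 (value 1): max_ending_here = 1, max_so_far = 14

Maximum subarray: [14]
Maximum sum: 14

The maximum subarray is [14] with sum 14. This subarray runs from index 4 to index 4.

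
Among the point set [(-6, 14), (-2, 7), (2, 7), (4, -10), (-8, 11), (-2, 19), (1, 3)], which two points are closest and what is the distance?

Computing all pairwise distances among 7 points:

d((-6, 14), (-2, 7)) = 8.0623
d((-6, 14), (2, 7)) = 10.6301
d((-6, 14), (4, -10)) = 26.0
d((-6, 14), (-8, 11)) = 3.6056 <-- minimum
d((-6, 14), (-2, 19)) = 6.4031
d((-6, 14), (1, 3)) = 13.0384
d((-2, 7), (2, 7)) = 4.0
d((-2, 7), (4, -10)) = 18.0278
d((-2, 7), (-8, 11)) = 7.2111
d((-2, 7), (-2, 19)) = 12.0
d((-2, 7), (1, 3)) = 5.0
d((2, 7), (4, -10)) = 17.1172
d((2, 7), (-8, 11)) = 10.7703
d((2, 7), (-2, 19)) = 12.6491
d((2, 7), (1, 3)) = 4.1231
d((4, -10), (-8, 11)) = 24.1868
d((4, -10), (-2, 19)) = 29.6142
d((4, -10), (1, 3)) = 13.3417
d((-8, 11), (-2, 19)) = 10.0
d((-8, 11), (1, 3)) = 12.0416
d((-2, 19), (1, 3)) = 16.2788

Closest pair: (-6, 14) and (-8, 11) with distance 3.6056

The closest pair is (-6, 14) and (-8, 11) with Euclidean distance 3.6056. For 7 points, brute-force pairwise comparison is shown above. For large n, the divide-and-conquer algorithm (sort by x, recurse on halves, check the dividing strip) achieves O(n log n).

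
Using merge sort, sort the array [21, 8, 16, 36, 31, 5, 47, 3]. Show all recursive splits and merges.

Merge sort trace:

Split: [21, 8, 16, 36, 31, 5, 47, 3] -> [21, 8, 16, 36] and [31, 5, 47, 3]
  Split: [21, 8, 16, 36] -> [21, 8] and [16, 36]
    Split: [21, 8] -> [21] and [8]
    Merge: [21] + [8] -> [8, 21]
    Split: [16, 36] -> [16] and [36]
    Merge: [16] + [36] -> [16, 36]
  Merge: [8, 21] + [16, 36] -> [8, 16, 21, 36]
  Split: [31, 5, 47, 3] -> [31, 5] and [47, 3]
    Split: [31, 5] -> [31] and [5]
    Merge: [31] + [5] -> [5, 31]
    Split: [47, 3] -> [47] and [3]
    Merge: [47] + [3] -> [3, 47]
  Merge: [5, 31] + [3, 47] -> [3, 5, 31, 47]
Merge: [8, 16, 21, 36] + [3, 5, 31, 47] -> [3, 5, 8, 16, 21, 31, 36, 47]

Final sorted array: [3, 5, 8, 16, 21, 31, 36, 47]

The merge sort proceeds by recursively splitting the array and merging sorted halves.
After all merges, the sorted array is [3, 5, 8, 16, 21, 31, 36, 47].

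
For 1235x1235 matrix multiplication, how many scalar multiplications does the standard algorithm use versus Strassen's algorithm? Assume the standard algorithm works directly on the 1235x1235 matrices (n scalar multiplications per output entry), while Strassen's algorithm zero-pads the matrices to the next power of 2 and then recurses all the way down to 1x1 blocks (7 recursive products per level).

Matrix multiplication for 1235x1235 matrices:

Strassen's algorithm requires power-of-2 dimensions. Pad 1235x1235 to 2048x2048 (next power of 2).

Standard algorithm: 1235^3 = 1883652875 multiplications
Strassen's algorithm: 7^(log2(2048)) = 7^11 = 1977326743 multiplications
Difference: 1883652875 - 1977326743 = -93673868 (Strassen uses MORE here due to padding overhead — for small or just-over-power-of-2 n, padding can outweigh the per-level savings)

Standard: 1883652875 multiplications (1235^3). Strassen: 1977326743 multiplications (7^11, after padding to 2048x2048). Strassen reduces 8 recursive multiplications to 7 at each level.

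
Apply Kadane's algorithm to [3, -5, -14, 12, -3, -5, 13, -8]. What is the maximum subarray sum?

Using Kadane's algorithm on [3, -5, -14, 12, -3, -5, 13, -8]:

Scanning through the array:
Position 1 (value -5): max_ending_here = -2, max_so_far = 3
Position 2 (value -14): max_ending_here = -14, max_so_far = 3
Position 3 (value 12): max_ending_here = 12, max_so_far = 12
Position 4 (value -3): max_ending_here = 9, max_so_far = 12
Position 5 (value -5): max_ending_here = 4, max_so_far = 12
Position 6 (value 13): max_ending_here = 17, max_so_far = 17
Position 7 (value -8): max_ending_here = 9, max_so_far = 17

Maximum subarray: [12, -3, -5, 13]
Maximum sum: 17

The maximum subarray is [12, -3, -5, 13] with sum 17. This subarray runs from index 3 to index 6.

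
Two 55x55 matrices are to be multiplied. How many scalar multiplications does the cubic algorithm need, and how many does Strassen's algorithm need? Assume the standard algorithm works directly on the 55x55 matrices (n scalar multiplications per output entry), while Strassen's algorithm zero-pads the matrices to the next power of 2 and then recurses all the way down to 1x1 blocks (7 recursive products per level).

Matrix multiplication for 55x55 matrices:

Strassen's algorithm requires power-of-2 dimensions. Pad 55x55 to 64x64 (next power of 2).

Standard algorithm: 55^3 = 166375 multiplications
Strassen's algorithm: 7^(log2(64)) = 7^6 = 117649 multiplications
Savings: 166375 - 117649 = 48726 multiplications

Standard: 166375 multiplications (55^3). Strassen: 117649 multiplications (7^6, after padding to 64x64). Strassen reduces 8 recursive multiplications to 7 at each level.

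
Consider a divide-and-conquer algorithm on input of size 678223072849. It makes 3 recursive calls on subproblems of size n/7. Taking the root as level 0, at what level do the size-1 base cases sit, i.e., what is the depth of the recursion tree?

For divide and conquer with division factor 7:

Problem sizes at each level:
Level 0: 678223072849
Level 1: 96889010407
Level 2: 13841287201
Level 3: 1977326743
Level 4: 282475249
Level 5: 40353607
Level 6: 5764801
Level 7: 823543
Level 8: 117649
Level 9: 16807
Level 10: 2401
Level 11: 343
Level 12: 49
Level 13: 7
Level 14: 1

The root is level 0 and the size-1 base case is level 14 (the tree spans levels 0 through 14, i.e. 15 levels counting the root), so the depth is the number of divisions: log_7(678223072849) = 14

The recursion tree depth is log_7(678223072849) = 14. At each level, the problem size is divided by 7, so it takes 14 divisions to reduce to a base case of size 1. The algorithm makes 3 recursive calls at each level.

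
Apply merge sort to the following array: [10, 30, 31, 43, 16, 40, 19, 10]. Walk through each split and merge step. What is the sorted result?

Merge sort trace:

Split: [10, 30, 31, 43, 16, 40, 19, 10] -> [10, 30, 31, 43] and [16, 40, 19, 10]
  Split: [10, 30, 31, 43] -> [10, 30] and [31, 43]
    Split: [10, 30] -> [10] and [30]
    Merge: [10] + [30] -> [10, 30]
    Split: [31, 43] -> [31] and [43]
    Merge: [31] + [43] -> [31, 43]
  Merge: [10, 30] + [31, 43] -> [10, 30, 31, 43]
  Split: [16, 40, 19, 10] -> [16, 40] and [19, 10]
    Split: [16, 40] -> [16] and [40]
    Merge: [16] + [40] -> [16, 40]
    Split: [19, 10] -> [19] and [10]
    Merge: [19] + [10] -> [10, 19]
  Merge: [16, 40] + [10, 19] -> [10, 16, 19, 40]
Merge: [10, 30, 31, 43] + [10, 16, 19, 40] -> [10, 10, 16, 19, 30, 31, 40, 43]

Final sorted array: [10, 10, 16, 19, 30, 31, 40, 43]

The merge sort proceeds by recursively splitting the array and merging sorted halves.
After all merges, the sorted array is [10, 10, 16, 19, 30, 31, 40, 43].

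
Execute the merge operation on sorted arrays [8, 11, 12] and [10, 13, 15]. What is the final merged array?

Merging process:

Compare 8 vs 10: take 8 from left. Merged: [8]
Compare 11 vs 10: take 10 from right. Merged: [8, 10]
Compare 11 vs 13: take 11 from left. Merged: [8, 10, 11]
Compare 12 vs 13: take 12 from left. Merged: [8, 10, 11, 12]
Append remaining from right: [13, 15]. Merged: [8, 10, 11, 12, 13, 15]

Final merged array: [8, 10, 11, 12, 13, 15]
Total comparisons: 4

The merged array is [8, 10, 11, 12, 13, 15], requiring 4 comparisons. The merge step runs in O(n) time where n is the total number of elements.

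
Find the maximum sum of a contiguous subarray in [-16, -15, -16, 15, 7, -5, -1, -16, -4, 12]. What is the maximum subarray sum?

Using Kadane's algorithm on [-16, -15, -16, 15, 7, -5, -1, -16, -4, 12]:

Scanning through the array:
Position 1 (value -15): max_ending_here = -15, max_so_far = -15
Position 2 (value -16): max_ending_here = -16, max_so_far = -15
Position 3 (value 15): max_ending_here = 15, max_so_far = 15
Position 4 (value 7): max_ending_here = 22, max_so_far = 22
Position 5 (value -5): max_ending_here = 17, max_so_far = 22
Position 6 (value -1): max_ending_here = 16, max_so_far = 22
Position 7 (value -16): max_ending_here = 0, max_so_far = 22
Position 8 (value -4): max_ending_here = -4, max_so_far = 22
Position 9 (value 12): max_ending_here = 12, max_so_far = 22

Maximum subarray: [15, 7]
Maximum sum: 22

The maximum subarray is [15, 7] with sum 22. This subarray runs from index 3 to index 4.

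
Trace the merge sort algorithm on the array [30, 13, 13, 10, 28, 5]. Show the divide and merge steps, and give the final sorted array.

Merge sort trace:

Split: [30, 13, 13, 10, 28, 5] -> [30, 13, 13] and [10, 28, 5]
  Split: [30, 13, 13] -> [30] and [13, 13]
    Split: [13, 13] -> [13] and [13]
    Merge: [13] + [13] -> [13, 13]
  Merge: [30] + [13, 13] -> [13, 13, 30]
  Split: [10, 28, 5] -> [10] and [28, 5]
    Split: [28, 5] -> [28] and [5]
    Merge: [28] + [5] -> [5, 28]
  Merge: [10] + [5, 28] -> [5, 10, 28]
Merge: [13, 13, 30] + [5, 10, 28] -> [5, 10, 13, 13, 28, 30]

Final sorted array: [5, 10, 13, 13, 28, 30]

The merge sort proceeds by recursively splitting the array and merging sorted halves.
After all merges, the sorted array is [5, 10, 13, 13, 28, 30].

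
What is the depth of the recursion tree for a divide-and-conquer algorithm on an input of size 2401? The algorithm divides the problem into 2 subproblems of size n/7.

For divide and conquer with division factor 7:

Problem sizes at each level:
Level 0: 2401
Level 1: 343
Level 2: 49
Level 3: 7
Level 4: 1

The root is level 0 and the size-1 base case is level 4 (the tree spans levels 0 through 4, i.e. 5 levels counting the root), so the depth is the number of divisions: log_7(2401) = 4

The recursion tree depth is log_7(2401) = 4. At each level, the problem size is divided by 7, so it takes 4 divisions to reduce to a base case of size 1. The algorithm makes 2 recursive calls at each level.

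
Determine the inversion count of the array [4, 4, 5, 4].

Finding inversions in [4, 4, 5, 4]:

(2, 3): arr[2]=5 > arr[3]=4

Total inversions: 1

The array has 1 inversion(s): (2,3). Each pair (i,j) satisfies i < j and arr[i] > arr[j].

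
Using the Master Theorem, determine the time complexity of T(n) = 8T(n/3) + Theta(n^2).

Master Theorem for T(n) = 8T(n/3) + O(n^2):

a = 8, b = 3, c = 2
log_b(a) = log_3(8) = 1.8928

Case 3: c = 2 > log_3(8) = 1.8928
T(n) = O(n^2) = O(n^2)

For T(n) = 8T(n/3) + O(n^2): log_3(8) = 1.8928. This is Case 3 of the Master Theorem (c > log_b(a), work dominated by root), giving O(n^2).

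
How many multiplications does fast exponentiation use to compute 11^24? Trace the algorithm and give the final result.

Computing 11^24 by squaring (build up from 11^1; each line after the first costs one multiplication):

11^1 = 11
11^2 = (11^1)^2 = 11^2 = 121
11^3 = 11 * 11^2 = 11 * 121 = 1331
11^6 = (11^3)^2 = 1331^2 = 1771561
11^12 = (11^6)^2 = 1771561^2 = 3138428376721
11^24 = (11^12)^2 = 3138428376721^2 = 9849732675807611094711841

Result: 9849732675807611094711841
Multiplications needed: 5 (5 lines after 11^1)

11^24 = 9849732675807611094711841. Using exponentiation by squaring, this requires 5 multiplications. The key idea: if the exponent is even, square the half-power; if odd, multiply by the base once.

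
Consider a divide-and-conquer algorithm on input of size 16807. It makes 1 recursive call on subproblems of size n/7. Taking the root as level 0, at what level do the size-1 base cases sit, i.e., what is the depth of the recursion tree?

For divide and conquer with division factor 7:

Problem sizes at each level:
Level 0: 16807
Level 1: 2401
Level 2: 343
Level 3: 49
Level 4: 7
Level 5: 1

The root is level 0 and the size-1 base case is level 5 (the tree spans levels 0 through 5, i.e. 6 levels counting the root), so the depth is the number of divisions: log_7(16807) = 5

The recursion tree depth is log_7(16807) = 5. At each level, the problem size is divided by 7, so it takes 5 divisions to reduce to a base case of size 1. The algorithm makes 1 recursive call at each level.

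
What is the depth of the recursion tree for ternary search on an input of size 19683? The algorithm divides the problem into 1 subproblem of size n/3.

For divide and conquer with division factor 3:

Problem sizes at each level:
Level 0: 19683
Level 1: 6561
Level 2: 2187
Level 3: 729
Level 4: 243
Level 5: 81
Level 6: 27
Level 7: 9
Level 8: 3
Level 9: 1

The root is level 0 and the size-1 base case is level 9 (the tree spans levels 0 through 9, i.e. 10 levels counting the root), so the depth is the number of divisions: log_3(19683) = 9

The recursion tree depth is log_3(19683) = 9. At each level, the problem size is divided by 3, so it takes 9 divisions to reduce to a base case of size 1. The algorithm makes 1 recursive call at each level.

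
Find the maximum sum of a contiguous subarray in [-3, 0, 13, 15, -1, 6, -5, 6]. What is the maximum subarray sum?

Using Kadane's algorithm on [-3, 0, 13, 15, -1, 6, -5, 6]:

Scanning through the array:
Position 1 (value 0): max_ending_here = 0, max_so_far = 0
Position 2 (value 13): max_ending_here = 13, max_so_far = 13
Position 3 (value 15): max_ending_here = 28, max_so_far = 28
Position 4 (value -1): max_ending_here = 27, max_so_far = 28
Position 5 (value 6): max_ending_here = 33, max_so_far = 33
Position 6 (value -5): max_ending_here = 28, max_so_far = 33
Position 7 (value 6): max_ending_here = 34, max_so_far = 34

Maximum subarray: [0, 13, 15, -1, 6, -5, 6]
Maximum sum: 34

The maximum subarray is [0, 13, 15, -1, 6, -5, 6] with sum 34. This subarray runs from index 1 to index 7.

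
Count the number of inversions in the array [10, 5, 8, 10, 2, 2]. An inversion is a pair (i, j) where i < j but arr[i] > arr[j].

Finding inversions in [10, 5, 8, 10, 2, 2]:

(0, 1): arr[0]=10 > arr[1]=5
(0, 2): arr[0]=10 > arr[2]=8
(0, 4): arr[0]=10 > arr[4]=2
(0, 5): arr[0]=10 > arr[5]=2
(1, 4): arr[1]=5 > arr[4]=2
(1, 5): arr[1]=5 > arr[5]=2
(2, 4): arr[2]=8 > arr[4]=2
(2, 5): arr[2]=8 > arr[5]=2
(3, 4): arr[3]=10 > arr[4]=2
(3, 5): arr[3]=10 > arr[5]=2

Total inversions: 10

The array has 10 inversion(s): (0,1), (0,2), (0,4), (0,5), (1,4), (1,5), (2,4), (2,5), (3,4), (3,5). Each pair (i,j) satisfies i < j and arr[i] > arr[j].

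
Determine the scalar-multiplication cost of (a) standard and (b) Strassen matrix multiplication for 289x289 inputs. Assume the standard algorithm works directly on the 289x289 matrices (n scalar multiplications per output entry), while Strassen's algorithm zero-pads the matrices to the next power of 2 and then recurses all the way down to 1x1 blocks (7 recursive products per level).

Matrix multiplication for 289x289 matrices:

Strassen's algorithm requires power-of-2 dimensions. Pad 289x289 to 512x512 (next power of 2).

Standard algorithm: 289^3 = 24137569 multiplications
Strassen's algorithm: 7^(log2(512)) = 7^9 = 40353607 multiplications
Difference: 24137569 - 40353607 = -16216038 (Strassen uses MORE here due to padding overhead — for small or just-over-power-of-2 n, padding can outweigh the per-level savings)

Standard: 24137569 multiplications (289^3). Strassen: 40353607 multiplications (7^9, after padding to 512x512). Strassen reduces 8 recursive multiplications to 7 at each level.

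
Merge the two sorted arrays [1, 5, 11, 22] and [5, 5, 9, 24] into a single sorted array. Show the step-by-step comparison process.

Merging process:

Compare 1 vs 5: take 1 from left. Merged: [1]
Compare 5 vs 5: take 5 from left. Merged: [1, 5]
Compare 11 vs 5: take 5 from right. Merged: [1, 5, 5]
Compare 11 vs 5: take 5 from right. Merged: [1, 5, 5, 5]
Compare 11 vs 9: take 9 from right. Merged: [1, 5, 5, 5, 9]
Compare 11 vs 24: take 11 from left. Merged: [1, 5, 5, 5, 9, 11]
Compare 22 vs 24: take 22 from left. Merged: [1, 5, 5, 5, 9, 11, 22]
Append remaining from right: [24]. Merged: [1, 5, 5, 5, 9, 11, 22, 24]

Final merged array: [1, 5, 5, 5, 9, 11, 22, 24]
Total comparisons: 7

The merged array is [1, 5, 5, 5, 9, 11, 22, 24], requiring 7 comparisons. The merge step runs in O(n) time where n is the total number of elements.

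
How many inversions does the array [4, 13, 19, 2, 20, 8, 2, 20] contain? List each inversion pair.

Finding inversions in [4, 13, 19, 2, 20, 8, 2, 20]:

(0, 3): arr[0]=4 > arr[3]=2
(0, 6): arr[0]=4 > arr[6]=2
(1, 3): arr[1]=13 > arr[3]=2
(1, 5): arr[1]=13 > arr[5]=8
(1, 6): arr[1]=13 > arr[6]=2
(2, 3): arr[2]=19 > arr[3]=2
(2, 5): arr[2]=19 > arr[5]=8
(2, 6): arr[2]=19 > arr[6]=2
(4, 5): arr[4]=20 > arr[5]=8
(4, 6): arr[4]=20 > arr[6]=2
(5, 6): arr[5]=8 > arr[6]=2

Total inversions: 11

The array has 11 inversion(s): (0,3), (0,6), (1,3), (1,5), (1,6), (2,3), (2,5), (2,6), (4,5), (4,6), (5,6). Each pair (i,j) satisfies i < j and arr[i] > arr[j].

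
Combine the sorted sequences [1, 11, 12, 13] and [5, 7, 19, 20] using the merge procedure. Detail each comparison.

Merging process:

Compare 1 vs 5: take 1 from left. Merged: [1]
Compare 11 vs 5: take 5 from right. Merged: [1, 5]
Compare 11 vs 7: take 7 from right. Merged: [1, 5, 7]
Compare 11 vs 19: take 11 from left. Merged: [1, 5, 7, 11]
Compare 12 vs 19: take 12 from left. Merged: [1, 5, 7, 11, 12]
Compare 13 vs 19: take 13 from left. Merged: [1, 5, 7, 11, 12, 13]
Append remaining from right: [19, 20]. Merged: [1, 5, 7, 11, 12, 13, 19, 20]

Final merged array: [1, 5, 7, 11, 12, 13, 19, 20]
Total comparisons: 6

The merged array is [1, 5, 7, 11, 12, 13, 19, 20], requiring 6 comparisons. The merge step runs in O(n) time where n is the total number of elements.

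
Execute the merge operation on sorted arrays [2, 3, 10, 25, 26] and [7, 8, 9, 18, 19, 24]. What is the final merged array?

Merging process:

Compare 2 vs 7: take 2 from left. Merged: [2]
Compare 3 vs 7: take 3 from left. Merged: [2, 3]
Compare 10 vs 7: take 7 from right. Merged: [2, 3, 7]
Compare 10 vs 8: take 8 from right. Merged: [2, 3, 7, 8]
Compare 10 vs 9: take 9 from right. Merged: [2, 3, 7, 8, 9]
Compare 10 vs 18: take 10 from left. Merged: [2, 3, 7, 8, 9, 10]
Compare 25 vs 18: take 18 from right. Merged: [2, 3, 7, 8, 9, 10, 18]
Compare 25 vs 19: take 19 from right. Merged: [2, 3, 7, 8, 9, 10, 18, 19]
Compare 25 vs 24: take 24 from right. Merged: [2, 3, 7, 8, 9, 10, 18, 19, 24]
Append remaining from left: [25, 26]. Merged: [2, 3, 7, 8, 9, 10, 18, 19, 24, 25, 26]

Final merged array: [2, 3, 7, 8, 9, 10, 18, 19, 24, 25, 26]
Total comparisons: 9

The merged array is [2, 3, 7, 8, 9, 10, 18, 19, 24, 25, 26], requiring 9 comparisons. The merge step runs in O(n) time where n is the total number of elements.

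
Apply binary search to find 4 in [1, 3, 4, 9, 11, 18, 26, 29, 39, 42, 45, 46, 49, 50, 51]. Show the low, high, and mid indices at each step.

Binary search for 4 in [1, 3, 4, 9, 11, 18, 26, 29, 39, 42, 45, 46, 49, 50, 51]:

lo=0, hi=14, mid=7, arr[mid]=29 -> 29 > 4, search left half
lo=0, hi=6, mid=3, arr[mid]=9 -> 9 > 4, search left half
lo=0, hi=2, mid=1, arr[mid]=3 -> 3 < 4, search right half
lo=2, hi=2, mid=2, arr[mid]=4 -> Found target at index 2!

Binary search finds 4 at index 2 after 4 comparisons. The search repeatedly halves the search space by comparing with the middle element.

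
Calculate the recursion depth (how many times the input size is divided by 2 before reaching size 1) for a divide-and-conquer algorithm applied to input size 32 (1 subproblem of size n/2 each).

For divide and conquer with division factor 2:

Problem sizes at each level:
Level 0: 32
Level 1: 16
Level 2: 8
Level 3: 4
Level 4: 2
Level 5: 1

The root is level 0 and the size-1 base case is level 5 (the tree spans levels 0 through 5, i.e. 6 levels counting the root), so the depth is the number of divisions: log_2(32) = 5

The recursion tree depth is log_2(32) = 5. At each level, the problem size is divided by 2, so it takes 5 divisions to reduce to a base case of size 1. The algorithm makes 1 recursive call at each level.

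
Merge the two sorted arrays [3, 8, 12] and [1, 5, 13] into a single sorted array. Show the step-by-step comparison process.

Merging process:

Compare 3 vs 1: take 1 from right. Merged: [1]
Compare 3 vs 5: take 3 from left. Merged: [1, 3]
Compare 8 vs 5: take 5 from right. Merged: [1, 3, 5]
Compare 8 vs 13: take 8 from left. Merged: [1, 3, 5, 8]
Compare 12 vs 13: take 12 from left. Merged: [1, 3, 5, 8, 12]
Append remaining from right: [13]. Merged: [1, 3, 5, 8, 12, 13]

Final merged array: [1, 3, 5, 8, 12, 13]
Total comparisons: 5

The merged array is [1, 3, 5, 8, 12, 13], requiring 5 comparisons. The merge step runs in O(n) time where n is the total number of elements.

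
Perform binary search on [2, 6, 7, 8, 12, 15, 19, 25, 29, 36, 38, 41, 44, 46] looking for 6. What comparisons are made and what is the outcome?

Binary search for 6 in [2, 6, 7, 8, 12, 15, 19, 25, 29, 36, 38, 41, 44, 46]:

lo=0, hi=13, mid=6, arr[mid]=19 -> 19 > 6, search left half
lo=0, hi=5, mid=2, arr[mid]=7 -> 7 > 6, search left half
lo=0, hi=1, mid=0, arr[mid]=2 -> 2 < 6, search right half
lo=1, hi=1, mid=1, arr[mid]=6 -> Found target at index 1!

Binary search finds 6 at index 1 after 4 comparisons. The search repeatedly halves the search space by comparing with the middle element.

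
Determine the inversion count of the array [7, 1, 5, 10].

Finding inversions in [7, 1, 5, 10]:

(0, 1): arr[0]=7 > arr[1]=1
(0, 2): arr[0]=7 > arr[2]=5

Total inversions: 2

The array has 2 inversion(s): (0,1), (0,2). Each pair (i,j) satisfies i < j and arr[i] > arr[j].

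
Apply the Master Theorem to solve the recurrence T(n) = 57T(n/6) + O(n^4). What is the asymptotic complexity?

Master Theorem for T(n) = 57T(n/6) + O(n^4):

a = 57, b = 6, c = 4
log_b(a) = log_6(57) = 2.2565

Case 3: c = 4 > log_6(57) = 2.2565
T(n) = O(n^4) = O(n^4)

For T(n) = 57T(n/6) + O(n^4): log_6(57) = 2.2565. This is Case 3 of the Master Theorem (c > log_b(a), work dominated by root), giving O(n^4).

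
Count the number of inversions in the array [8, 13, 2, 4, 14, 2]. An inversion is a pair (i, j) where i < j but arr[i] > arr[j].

Finding inversions in [8, 13, 2, 4, 14, 2]:

(0, 2): arr[0]=8 > arr[2]=2
(0, 3): arr[0]=8 > arr[3]=4
(0, 5): arr[0]=8 > arr[5]=2
(1, 2): arr[1]=13 > arr[2]=2
(1, 3): arr[1]=13 > arr[3]=4
(1, 5): arr[1]=13 > arr[5]=2
(3, 5): arr[3]=4 > arr[5]=2
(4, 5): arr[4]=14 > arr[5]=2

Total inversions: 8

The array has 8 inversion(s): (0,2), (0,3), (0,5), (1,2), (1,3), (1,5), (3,5), (4,5). Each pair (i,j) satisfies i < j and arr[i] > arr[j].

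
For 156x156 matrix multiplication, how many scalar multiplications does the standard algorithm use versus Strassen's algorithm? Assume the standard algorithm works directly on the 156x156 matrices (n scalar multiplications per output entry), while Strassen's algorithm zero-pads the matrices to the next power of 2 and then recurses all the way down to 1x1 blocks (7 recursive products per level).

Matrix multiplication for 156x156 matrices:

Strassen's algorithm requires power-of-2 dimensions. Pad 156x156 to 256x256 (next power of 2).

Standard algorithm: 156^3 = 3796416 multiplications
Strassen's algorithm: 7^(log2(256)) = 7^8 = 5764801 multiplications
Difference: 3796416 - 5764801 = -1968385 (Strassen uses MORE here due to padding overhead — for small or just-over-power-of-2 n, padding can outweigh the per-level savings)

Standard: 3796416 multiplications (156^3). Strassen: 5764801 multiplications (7^8, after padding to 256x256). Strassen reduces 8 recursive multiplications to 7 at each level.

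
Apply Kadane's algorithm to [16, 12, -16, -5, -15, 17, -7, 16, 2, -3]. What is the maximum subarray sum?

Using Kadane's algorithm on [16, 12, -16, -5, -15, 17, -7, 16, 2, -3]:

Scanning through the array:
Position 1 (value 12): max_ending_here = 28, max_so_far = 28
Position 2 (value -16): max_ending_here = 12, max_so_far = 28
Position 3 (value -5): max_ending_here = 7, max_so_far = 28
Position 4 (value -15): max_ending_here = -8, max_so_far = 28
Position 5 (value 17): max_ending_here = 17, max_so_far = 28
Position 6 (value -7): max_ending_here = 10, max_so_far = 28
Position 7 (value 16): max_ending_here = 26, max_so_far = 28
Position 8 (value 2): max_ending_here = 28, max_so_far = 28
Position 9 (value -3): max_ending_here = 25, max_so_far = 28

Maximum subarray: [16, 12]
Maximum sum: 28

The maximum subarray is [16, 12] with sum 28. This subarray runs from index 0 to index 1.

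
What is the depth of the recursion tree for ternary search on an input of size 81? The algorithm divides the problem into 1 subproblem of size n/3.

For divide and conquer with division factor 3:

Problem sizes at each level:
Level 0: 81
Level 1: 27
Level 2: 9
Level 3: 3
Level 4: 1

The root is level 0 and the size-1 base case is level 4 (the tree spans levels 0 through 4, i.e. 5 levels counting the root), so the depth is the number of divisions: log_3(81) = 4

The recursion tree depth is log_3(81) = 4. At each level, the problem size is divided by 3, so it takes 4 divisions to reduce to a base case of size 1. The algorithm makes 1 recursive call at each level.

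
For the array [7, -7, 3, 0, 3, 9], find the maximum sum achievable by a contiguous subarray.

Using Kadane's algorithm on [7, -7, 3, 0, 3, 9]:

Scanning through the array:
Position 1 (value -7): max_ending_here = 0, max_so_far = 7
Position 2 (value 3): max_ending_here = 3, max_so_far = 7
Position 3 (value 0): max_ending_here = 3, max_so_far = 7
Position 4 (value 3): max_ending_here = 6, max_so_far = 7
Position 5 (value 9): max_ending_here = 15, max_so_far = 15

Maximum subarray: [7, -7, 3, 0, 3, 9]
Maximum sum: 15

The maximum subarray is [7, -7, 3, 0, 3, 9] with sum 15. This subarray runs from index 0 to index 5.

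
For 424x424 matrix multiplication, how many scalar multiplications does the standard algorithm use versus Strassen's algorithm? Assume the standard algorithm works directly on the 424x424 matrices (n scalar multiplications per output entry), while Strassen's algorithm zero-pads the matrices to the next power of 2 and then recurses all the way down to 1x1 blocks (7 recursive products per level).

Matrix multiplication for 424x424 matrices:

Strassen's algorithm requires power-of-2 dimensions. Pad 424x424 to 512x512 (next power of 2).

Standard algorithm: 424^3 = 76225024 multiplications
Strassen's algorithm: 7^(log2(512)) = 7^9 = 40353607 multiplications
Savings: 76225024 - 40353607 = 35871417 multiplications

Standard: 76225024 multiplications (424^3). Strassen: 40353607 multiplications (7^9, after padding to 512x512). Strassen reduces 8 recursive multiplications to 7 at each level.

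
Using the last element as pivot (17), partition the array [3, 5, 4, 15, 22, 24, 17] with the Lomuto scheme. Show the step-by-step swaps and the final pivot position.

Lomuto partition with pivot = 17:

Initial array: [3, 5, 4, 15, 22, 24, 17]

arr[0]=3 <= 17: swap with position 0, array becomes [3, 5, 4, 15, 22, 24, 17]
arr[1]=5 <= 17: swap with position 1, array becomes [3, 5, 4, 15, 22, 24, 17]
arr[2]=4 <= 17: swap with position 2, array becomes [3, 5, 4, 15, 22, 24, 17]
arr[3]=15 <= 17: swap with position 3, array becomes [3, 5, 4, 15, 22, 24, 17]
arr[4]=22 > 17: no swap
arr[5]=24 > 17: no swap

Place pivot at position 4: [3, 5, 4, 15, 17, 24, 22]
Pivot position: 4

After partitioning with pivot 17, the array becomes [3, 5, 4, 15, 17, 24, 22]. The pivot is placed at index 4. All elements to the left of the pivot are <= 17, and all elements to the right are > 17.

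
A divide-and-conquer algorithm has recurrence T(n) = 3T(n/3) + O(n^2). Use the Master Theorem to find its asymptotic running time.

Master Theorem for T(n) = 3T(n/3) + O(n^2):

a = 3, b = 3, c = 2
log_b(a) = log_3(3) = 1.0000

Case 3: c = 2 > log_3(3) = 1.0000
T(n) = O(n^2) = O(n^2)

For T(n) = 3T(n/3) + O(n^2): log_3(3) = 1.0000. This is Case 3 of the Master Theorem (c > log_b(a), work dominated by root), giving O(n^2).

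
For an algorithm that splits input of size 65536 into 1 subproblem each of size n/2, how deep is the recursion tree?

For divide and conquer with division factor 2:

Problem sizes at each level:
Level 0: 65536
Level 1: 32768
Level 2: 16384
Level 3: 8192
Level 4: 4096
Level 5: 2048
Level 6: 1024
Level 7: 512
Level 8: 256
Level 9: 128
Level 10: 64
Level 11: 32
Level 12: 16
Level 13: 8
Level 14: 4
Level 15: 2
Level 16: 1

The root is level 0 and the size-1 base case is level 16 (the tree spans levels 0 through 16, i.e. 17 levels counting the root), so the depth is the number of divisions: log_2(65536) = 16

The recursion tree depth is log_2(65536) = 16. At each level, the problem size is divided by 2, so it takes 16 divisions to reduce to a base case of size 1. The algorithm makes 1 recursive call at each level.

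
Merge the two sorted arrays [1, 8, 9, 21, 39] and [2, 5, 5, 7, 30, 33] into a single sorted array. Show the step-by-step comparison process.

Merging process:

Compare 1 vs 2: take 1 from left. Merged: [1]
Compare 8 vs 2: take 2 from right. Merged: [1, 2]
Compare 8 vs 5: take 5 from right. Merged: [1, 2, 5]
Compare 8 vs 5: take 5 from right. Merged: [1, 2, 5, 5]
Compare 8 vs 7: take 7 from right. Merged: [1, 2, 5, 5, 7]
Compare 8 vs 30: take 8 from left. Merged: [1, 2, 5, 5, 7, 8]
Compare 9 vs 30: take 9 from left. Merged: [1, 2, 5, 5, 7, 8, 9]
Compare 21 vs 30: take 21 from left. Merged: [1, 2, 5, 5, 7, 8, 9, 21]
Compare 39 vs 30: take 30 from right. Merged: [1, 2, 5, 5, 7, 8, 9, 21, 30]
Compare 39 vs 33: take 33 from right. Merged: [1, 2, 5, 5, 7, 8, 9, 21, 30, 33]
Append remaining from left: [39]. Merged: [1, 2, 5, 5, 7, 8, 9, 21, 30, 33, 39]

Final merged array: [1, 2, 5, 5, 7, 8, 9, 21, 30, 33, 39]
Total comparisons: 10

The merged array is [1, 2, 5, 5, 7, 8, 9, 21, 30, 33, 39], requiring 10 comparisons. The merge step runs in O(n) time where n is the total number of elements.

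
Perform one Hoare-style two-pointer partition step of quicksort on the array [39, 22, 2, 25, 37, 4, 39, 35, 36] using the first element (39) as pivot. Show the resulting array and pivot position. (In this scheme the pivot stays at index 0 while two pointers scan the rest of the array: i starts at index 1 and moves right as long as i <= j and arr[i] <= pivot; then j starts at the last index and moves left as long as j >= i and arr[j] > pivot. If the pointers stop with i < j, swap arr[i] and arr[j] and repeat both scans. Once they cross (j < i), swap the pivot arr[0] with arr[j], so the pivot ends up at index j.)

Hoare-style two-pointer partition with pivot = 39:

Initial array: [39, 22, 2, 25, 37, 4, 39, 35, 36]

Pointers start at i = 1, j = 8.
i ends at 9, j ends at 8: the pointers have crossed (j < i), so scanning stops.

Swap pivot arr[0] with arr[8] to place pivot at position 8: [36, 22, 2, 25, 37, 4, 39, 35, 39]
Pivot position: 8

After partitioning with pivot 39, the array becomes [36, 22, 2, 25, 37, 4, 39, 35, 39]. The pivot is placed at index 8. All elements to the left of the pivot are <= 39, and all elements to the right are > 39.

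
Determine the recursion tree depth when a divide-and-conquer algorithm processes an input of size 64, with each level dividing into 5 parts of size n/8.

For divide and conquer with division factor 8:

Problem sizes at each level:
Level 0: 64
Level 1: 8
Level 2: 1

The root is level 0 and the size-1 base case is level 2 (the tree spans levels 0 through 2, i.e. 3 levels counting the root), so the depth is the number of divisions: log_8(64) = 2

The recursion tree depth is log_8(64) = 2. At each level, the problem size is divided by 8, so it takes 2 divisions to reduce to a base case of size 1. The algorithm makes 5 recursive calls at each level.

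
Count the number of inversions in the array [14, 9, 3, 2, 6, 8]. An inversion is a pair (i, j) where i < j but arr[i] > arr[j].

Finding inversions in [14, 9, 3, 2, 6, 8]:

(0, 1): arr[0]=14 > arr[1]=9
(0, 2): arr[0]=14 > arr[2]=3
(0, 3): arr[0]=14 > arr[3]=2
(0, 4): arr[0]=14 > arr[4]=6
(0, 5): arr[0]=14 > arr[5]=8
(1, 2): arr[1]=9 > arr[2]=3
(1, 3): arr[1]=9 > arr[3]=2
(1, 4): arr[1]=9 > arr[4]=6
(1, 5): arr[1]=9 > arr[5]=8
(2, 3): arr[2]=3 > arr[3]=2

Total inversions: 10

The array has 10 inversion(s): (0,1), (0,2), (0,3), (0,4), (0,5), (1,2), (1,3), (1,4), (1,5), (2,3). Each pair (i,j) satisfies i < j and arr[i] > arr[j].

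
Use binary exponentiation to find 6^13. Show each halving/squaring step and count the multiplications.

Computing 6^13 by squaring (build up from 6^1; each line after the first costs one multiplication):

6^1 = 6
6^2 = (6^1)^2 = 6^2 = 36
6^3 = 6 * 6^2 = 6 * 36 = 216
6^6 = (6^3)^2 = 216^2 = 46656
6^12 = (6^6)^2 = 46656^2 = 2176782336
6^13 = 6 * 6^12 = 6 * 2176782336 = 13060694016

Result: 13060694016
Multiplications needed: 5 (5 lines after 6^1)

6^13 = 13060694016. Using exponentiation by squaring, this requires 5 multiplications. The key idea: if the exponent is even, square the half-power; if odd, multiply by the base once.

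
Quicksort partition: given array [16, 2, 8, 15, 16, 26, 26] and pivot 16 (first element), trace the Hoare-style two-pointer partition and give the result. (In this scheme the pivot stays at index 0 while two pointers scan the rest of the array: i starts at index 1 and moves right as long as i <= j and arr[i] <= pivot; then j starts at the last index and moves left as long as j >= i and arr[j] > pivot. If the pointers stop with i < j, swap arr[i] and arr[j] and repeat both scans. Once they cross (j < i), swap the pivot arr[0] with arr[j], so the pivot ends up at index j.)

Hoare-style two-pointer partition with pivot = 16:

Initial array: [16, 2, 8, 15, 16, 26, 26]

Pointers start at i = 1, j = 6.
i ends at 5, j ends at 4: the pointers have crossed (j < i), so scanning stops.

Swap pivot arr[0] with arr[4] to place pivot at position 4: [16, 2, 8, 15, 16, 26, 26]
Pivot position: 4

After partitioning with pivot 16, the array becomes [16, 2, 8, 15, 16, 26, 26]. The pivot is placed at index 4. All elements to the left of the pivot are <= 16, and all elements to the right are > 16.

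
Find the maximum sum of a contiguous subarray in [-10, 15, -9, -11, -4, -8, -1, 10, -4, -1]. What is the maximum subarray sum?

Using Kadane's algorithm on [-10, 15, -9, -11, -4, -8, -1, 10, -4, -1]:

Scanning through the array:
Position 1 (value 15): max_ending_here = 15, max_so_far = 15
Position 2 (value -9): max_ending_here = 6, max_so_far = 15
Position 3 (value -11): max_ending_here = -5, max_so_far = 15
Position 4 (value -4): max_ending_here = -4, max_so_far = 15
Position 5 (value -8): max_ending_here = -8, max_so_far = 15
Position 6 (value -1): max_ending_here = -1, max_so_far = 15
Position 7 (value 10): max_ending_here = 10, max_so_far = 15
Position 8 (value -4): max_ending_here = 6, max_so_far = 15
Position 9 (value -1): max_ending_here = 5, max_so_far = 15

Maximum subarray: [15]
Maximum sum: 15

The maximum subarray is [15] with sum 15. This subarray runs from index 1 to index 1.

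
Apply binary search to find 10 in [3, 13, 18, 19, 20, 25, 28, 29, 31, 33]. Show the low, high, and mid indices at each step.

Binary search for 10 in [3, 13, 18, 19, 20, 25, 28, 29, 31, 33]:

lo=0, hi=9, mid=4, arr[mid]=20 -> 20 > 10, search left half
lo=0, hi=3, mid=1, arr[mid]=13 -> 13 > 10, search left half
lo=0, hi=0, mid=0, arr[mid]=3 -> 3 < 10, search right half
lo=1 > hi=0, target 10 not found

Binary search determines that 10 is not in the array after 3 comparisons. The search space was exhausted without finding the target.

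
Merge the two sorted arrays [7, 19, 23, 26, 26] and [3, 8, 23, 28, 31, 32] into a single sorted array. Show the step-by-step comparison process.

Merging process:

Compare 7 vs 3: take 3 from right. Merged: [3]
Compare 7 vs 8: take 7 from left. Merged: [3, 7]
Compare 19 vs 8: take 8 from right. Merged: [3, 7, 8]
Compare 19 vs 23: take 19 from left. Merged: [3, 7, 8, 19]
Compare 23 vs 23: take 23 from left. Merged: [3, 7, 8, 19, 23]
Compare 26 vs 23: take 23 from right. Merged: [3, 7, 8, 19, 23, 23]
Compare 26 vs 28: take 26 from left. Merged: [3, 7, 8, 19, 23, 23, 26]
Compare 26 vs 28: take 26 from left. Merged: [3, 7, 8, 19, 23, 23, 26, 26]
Append remaining from right: [28, 31, 32]. Merged: [3, 7, 8, 19, 23, 23, 26, 26, 28, 31, 32]

Final merged array: [3, 7, 8, 19, 23, 23, 26, 26, 28, 31, 32]
Total comparisons: 8

The merged array is [3, 7, 8, 19, 23, 23, 26, 26, 28, 31, 32], requiring 8 comparisons. The merge step runs in O(n) time where n is the total number of elements.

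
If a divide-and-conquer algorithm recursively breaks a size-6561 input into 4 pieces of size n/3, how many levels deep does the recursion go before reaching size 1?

For divide and conquer with division factor 3:

Problem sizes at each level:
Level 0: 6561
Level 1: 2187
Level 2: 729
Level 3: 243
Level 4: 81
Level 5: 27
Level 6: 9
Level 7: 3
Level 8: 1

The root is level 0 and the size-1 base case is level 8 (the tree spans levels 0 through 8, i.e. 9 levels counting the root), so the depth is the number of divisions: log_3(6561) = 8

The recursion tree depth is log_3(6561) = 8. At each level, the problem size is divided by 3, so it takes 8 divisions to reduce to a base case of size 1. The algorithm makes 4 recursive calls at each level.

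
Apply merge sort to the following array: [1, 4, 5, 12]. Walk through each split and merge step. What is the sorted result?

Merge sort trace:

Split: [1, 4, 5, 12] -> [1, 4] and [5, 12]
  Split: [1, 4] -> [1] and [4]
  Merge: [1] + [4] -> [1, 4]
  Split: [5, 12] -> [5] and [12]
  Merge: [5] + [12] -> [5, 12]
Merge: [1, 4] + [5, 12] -> [1, 4, 5, 12]

Final sorted array: [1, 4, 5, 12]

The merge sort proceeds by recursively splitting the array and merging sorted halves.
After all merges, the sorted array is [1, 4, 5, 12].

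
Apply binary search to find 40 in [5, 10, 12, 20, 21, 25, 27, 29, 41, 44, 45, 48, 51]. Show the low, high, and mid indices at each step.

Binary search for 40 in [5, 10, 12, 20, 21, 25, 27, 29, 41, 44, 45, 48, 51]:

lo=0, hi=12, mid=6, arr[mid]=27 -> 27 < 40, search right half
lo=7, hi=12, mid=9, arr[mid]=44 -> 44 > 40, search left half
lo=7, hi=8, mid=7, arr[mid]=29 -> 29 < 40, search right half
lo=8, hi=8, mid=8, arr[mid]=41 -> 41 > 40, search left half
lo=8 > hi=7, target 40 not found

Binary search determines that 40 is not in the array after 4 comparisons. The search space was exhausted without finding the target.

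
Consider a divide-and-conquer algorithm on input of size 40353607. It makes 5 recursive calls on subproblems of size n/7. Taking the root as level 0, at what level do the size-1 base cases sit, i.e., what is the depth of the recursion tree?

For divide and conquer with division factor 7:

Problem sizes at each level:
Level 0: 40353607
Level 1: 5764801
Level 2: 823543
Level 3: 117649
Level 4: 16807
Level 5: 2401
Level 6: 343
Level 7: 49
Level 8: 7
Level 9: 1

The root is level 0 and the size-1 base case is level 9 (the tree spans levels 0 through 9, i.e. 10 levels counting the root), so the depth is the number of divisions: log_7(40353607) = 9

The recursion tree depth is log_7(40353607) = 9. At each level, the problem size is divided by 7, so it takes 9 divisions to reduce to a base case of size 1. The algorithm makes 5 recursive calls at each level.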